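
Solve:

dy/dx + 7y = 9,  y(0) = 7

General solution: y = 9/7 + Ce^(-7x)
Applying y(0) = 7: C = 7 - 9/7 = 40/7
Particular solution: y = 9/7 + (40/7)e^(-7x)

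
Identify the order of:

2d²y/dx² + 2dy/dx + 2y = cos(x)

The order is 2 (highest derivative is of order 2).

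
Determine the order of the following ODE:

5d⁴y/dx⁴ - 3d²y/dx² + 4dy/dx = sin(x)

The order is 4 (highest derivative is of order 4).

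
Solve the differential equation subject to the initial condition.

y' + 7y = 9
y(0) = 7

General solution: y = 9/7 + Ce^(-7x)
Applying y(0) = 7: C = 7 - 9/7 = 40/7
Particular solution: y = 9/7 + (40/7)e^(-7x)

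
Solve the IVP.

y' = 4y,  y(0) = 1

General solution: y = Ce^(4x)
Applying IC y(0) = 1:
Particular solution: y = e^(4x)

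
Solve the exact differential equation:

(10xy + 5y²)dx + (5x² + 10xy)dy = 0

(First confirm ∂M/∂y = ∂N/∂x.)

Verify exactness: ∂M/∂y = ∂N/∂x ✓
Find F(x,y) such that ∂F/∂x = M, ∂F/∂y = N
Solution: 5x²y + 5xy² = C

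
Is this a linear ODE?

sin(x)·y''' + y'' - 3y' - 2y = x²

Yes. Linear (y and its derivatives appear to the first power only, no products of y terms)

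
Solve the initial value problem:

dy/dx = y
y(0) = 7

General solution: y = Ce^x
Applying IC y(0) = 7:
Particular solution: y = 7e^x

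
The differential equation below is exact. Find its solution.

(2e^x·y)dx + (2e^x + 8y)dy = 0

Verify exactness: ∂M/∂y = ∂N/∂x ✓
Find F(x,y) such that ∂F/∂x = M, ∂F/∂y = N
Solution: 2e^x·y + 4y² = C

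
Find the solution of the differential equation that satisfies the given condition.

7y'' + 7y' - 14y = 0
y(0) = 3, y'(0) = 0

General solution: y = C₁e^x + C₂e^(-2x)
Applying ICs: C₁ = 2, C₂ = 1
Particular solution: y = 2e^x + e^(-2x)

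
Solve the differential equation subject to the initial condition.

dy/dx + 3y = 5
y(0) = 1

General solution: y = 5/3 + Ce^(-3x)
Applying y(0) = 1: C = 1 - 5/3 = -2/3
Particular solution: y = 5/3 - (2/3)e^(-3x)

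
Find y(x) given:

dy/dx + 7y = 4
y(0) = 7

General solution: y = 4/7 + Ce^(-7x)
Applying y(0) = 7: C = 7 - 4/7 = 45/7
Particular solution: y = 4/7 + (45/7)e^(-7x)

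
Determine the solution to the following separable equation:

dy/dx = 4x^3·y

Separating variables and integrating:
ln|y| = x^4 + C

General solution: y = Ce^(x^4)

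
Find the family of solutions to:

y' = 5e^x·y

Separating variables and integrating:
ln|y| = 5e^x + C

General solution: y = Ce^(5e^x)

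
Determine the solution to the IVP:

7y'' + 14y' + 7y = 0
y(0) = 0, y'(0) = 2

General solution: y = (C₁ + C₂x)e^(-x)
Repeated root r = -1
Applying ICs: C₁ = 0, C₂ = 2
Particular solution: y = 2xe^(-x)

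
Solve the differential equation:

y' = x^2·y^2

Separating variables and integrating:
-1/y = x^3/3 + C

General solution: y^-1 = (-1/3)x^3 + C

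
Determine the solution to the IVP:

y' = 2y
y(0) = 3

General solution: y = Ce^(2x)
Applying IC y(0) = 3:
Particular solution: y = 3e^(2x)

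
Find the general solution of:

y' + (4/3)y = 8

Using integrating factor method:

General solution: y = 6 + Ce^(-4x/3)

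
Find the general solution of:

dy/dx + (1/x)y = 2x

Using integrating factor method:

General solution: y = (2/3)x^2 + C/x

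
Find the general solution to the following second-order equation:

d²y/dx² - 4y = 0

Characteristic equation: r² - 4 = 0
Roots: r = 2, -2 (distinct real)
General solution: y = C₁e^(2x) + C₂e^(-2x)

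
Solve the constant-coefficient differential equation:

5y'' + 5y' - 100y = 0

Characteristic equation: 5r² + 5r - 100 = 0
Divide by 5: r² + r - 20 = 0
Roots: r = 4, -5 (distinct real)
General solution: y = C₁e^(4x) + C₂e^(-5x)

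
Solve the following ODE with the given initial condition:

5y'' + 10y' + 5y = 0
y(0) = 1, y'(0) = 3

General solution: y = (C₁ + C₂x)e^(-x)
Repeated root r = -1
Applying ICs: C₁ = 1, C₂ = 4
Particular solution: y = (1 + 4x)e^(-x)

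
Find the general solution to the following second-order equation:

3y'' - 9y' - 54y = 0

Characteristic equation: 3r² - 9r - 54 = 0
Divide by 3: r² - 3r - 18 = 0
Roots: r = 6, -3 (distinct real)
General solution: y = C₁e^(6x) + C₂e^(-3x)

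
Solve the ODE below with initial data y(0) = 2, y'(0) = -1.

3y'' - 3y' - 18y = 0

General solution: y = C₁e^(3x) + C₂e^(-2x)
Applying ICs: C₁ = 3/5, C₂ = 7/5
Particular solution: y = (3/5)e^(3x) + (7/5)e^(-2x)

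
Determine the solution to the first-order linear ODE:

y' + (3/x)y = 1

Using integrating factor method:

General solution: y = (1/4)x + Cx^(-3)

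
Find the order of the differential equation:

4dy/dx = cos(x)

The order is 1 (highest derivative is of order 1).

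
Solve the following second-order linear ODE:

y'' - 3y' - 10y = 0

Characteristic equation: r² - 3r - 10 = 0
Roots: r = 5, -2 (distinct real)
General solution: y = C₁e^(5x) + C₂e^(-2x)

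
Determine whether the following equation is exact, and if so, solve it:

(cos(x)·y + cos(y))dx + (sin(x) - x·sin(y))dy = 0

Verify exactness: ∂M/∂y = ∂N/∂x ✓
Find F(x,y) such that ∂F/∂x = M, ∂F/∂y = N
Solution: sin(x)·y + x·cos(y) = C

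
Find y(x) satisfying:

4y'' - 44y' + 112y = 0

Characteristic equation: 4r² - 44r + 112 = 0
Divide by 4: r² - 11r + 28 = 0
Roots: r = 7, 4 (distinct real)
General solution: y = C₁e^(7x) + C₂e^(4x)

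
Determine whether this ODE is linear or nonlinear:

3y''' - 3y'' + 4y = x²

Linear (y and its derivatives appear to the first power only, no products of y terms)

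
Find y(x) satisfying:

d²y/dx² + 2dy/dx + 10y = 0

Characteristic equation: r² + 2r + 10 = 0
Roots: r = -1 ± 3i (complex conjugates)
General solution: y = e^(-x)(C₁cos(3x) + C₂sin(3x))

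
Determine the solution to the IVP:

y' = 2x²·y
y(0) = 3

General solution: y = Ce^(2x³/3)
Applying IC y(0) = 3:
Particular solution: y = 3e^(2x³/3)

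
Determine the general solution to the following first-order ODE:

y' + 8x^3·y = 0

Using integrating factor method:

General solution: y = Ce^(-2x^4)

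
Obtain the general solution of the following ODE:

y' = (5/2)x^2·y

Separating variables and integrating:
ln|y| = 5x^3/6 + C

General solution: y = Ce^(5x^3/6)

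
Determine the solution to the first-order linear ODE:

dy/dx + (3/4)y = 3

Using integrating factor method:

General solution: y = 4 + Ce^(-3x/4)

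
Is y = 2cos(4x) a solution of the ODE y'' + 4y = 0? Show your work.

Verification:
y'' = -32cos(4x)
y'' + 4y ≠ 0 (frequency mismatch: got 16 instead of 4)

No, it is not a solution.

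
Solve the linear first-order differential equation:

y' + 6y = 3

Using integrating factor method:

General solution: y = 1/2 + Ce^(-6x)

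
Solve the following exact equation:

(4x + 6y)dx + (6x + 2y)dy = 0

Verify exactness: ∂M/∂y = ∂N/∂x ✓
Find F(x,y) such that ∂F/∂x = M, ∂F/∂y = N
Solution: 2x² + 6xy + y² = C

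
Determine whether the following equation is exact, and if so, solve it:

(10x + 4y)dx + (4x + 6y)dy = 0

Verify exactness: ∂M/∂y = ∂N/∂x ✓
Find F(x,y) such that ∂F/∂x = M, ∂F/∂y = N
Solution: 5x² + 4xy + 3y² = C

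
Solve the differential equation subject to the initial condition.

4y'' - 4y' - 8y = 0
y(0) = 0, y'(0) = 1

General solution: y = C₁e^(2x) + C₂e^(-x)
Applying ICs: C₁ = 1/3, C₂ = -1/3
Particular solution: y = (1/3)e^(2x) - (1/3)e^(-x)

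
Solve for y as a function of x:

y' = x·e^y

Separating variables and integrating:
-e^(-y) = x²/2 + C

General solution: y = -ln(C - x²/2)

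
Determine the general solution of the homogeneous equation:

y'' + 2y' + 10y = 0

Characteristic equation: r² + 2r + 10 = 0
Roots: r = -1 ± 3i (complex conjugates)
General solution: y = e^(-x)(C₁cos(3x) + C₂sin(3x))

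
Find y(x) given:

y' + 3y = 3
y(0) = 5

General solution: y = 1 + Ce^(-3x)
Applying y(0) = 5: C = 5 - 1 = 4
Particular solution: y = 1 + 4e^(-3x)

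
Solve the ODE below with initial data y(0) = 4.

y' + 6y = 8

General solution: y = 4/3 + Ce^(-6x)
Applying y(0) = 4: C = 4 - 4/3 = 8/3
Particular solution: y = 4/3 + (8/3)e^(-6x)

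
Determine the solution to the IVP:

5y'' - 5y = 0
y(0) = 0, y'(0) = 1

General solution: y = C₁e^x + C₂e^(-x)
Applying ICs: C₁ = 1/2, C₂ = -1/2
Particular solution: y = (1/2)e^x - (1/2)e^(-x)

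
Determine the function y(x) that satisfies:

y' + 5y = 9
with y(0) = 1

General solution: y = 9/5 + Ce^(-5x)
Applying y(0) = 1: C = 1 - 9/5 = -4/5
Particular solution: y = 9/5 - (4/5)e^(-5x)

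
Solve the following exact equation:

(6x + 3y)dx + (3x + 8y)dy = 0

Verify exactness: ∂M/∂y = ∂N/∂x ✓
Find F(x,y) such that ∂F/∂x = M, ∂F/∂y = N
Solution: 3x² + 3xy + 4y² = C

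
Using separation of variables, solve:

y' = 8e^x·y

Separating variables and integrating:
ln|y| = 8e^x + C

General solution: y = Ce^(8e^x)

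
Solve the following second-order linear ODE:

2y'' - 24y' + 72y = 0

Characteristic equation: 2r² - 24r + 72 = 0
Divide by 2: r² - 12r + 36 = 0
Factored: (r - 6)² = 0
Repeated root: r = 6
General solution: y = (C₁ + C₂x)e^(6x)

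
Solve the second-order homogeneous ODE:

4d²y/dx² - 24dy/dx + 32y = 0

Characteristic equation: 4r² - 24r + 32 = 0
Divide by 4: r² - 6r + 8 = 0
Roots: r = 4, 2 (distinct real)
General solution: y = C₁e^(4x) + C₂e^(2x)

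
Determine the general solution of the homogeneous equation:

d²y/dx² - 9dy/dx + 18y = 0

Characteristic equation: r² - 9r + 18 = 0
Roots: r = 6, 3 (distinct real)
General solution: y = C₁e^(6x) + C₂e^(3x)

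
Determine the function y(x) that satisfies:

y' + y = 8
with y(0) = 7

General solution: y = 8 + Ce^(-x)
Applying y(0) = 7: C = 7 - 8 = -1
Particular solution: y = 8 - e^(-x)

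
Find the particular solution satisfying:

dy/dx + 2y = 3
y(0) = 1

General solution: y = 3/2 + Ce^(-2x)
Applying y(0) = 1: C = 1 - 3/2 = -1/2
Particular solution: y = 3/2 - (1/2)e^(-2x)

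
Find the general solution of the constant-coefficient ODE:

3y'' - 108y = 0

Characteristic equation: 3r² - 108 = 0
Divide by 3: r² - 36 = 0
Roots: r = 6, -6 (distinct real)
General solution: y = C₁e^(6x) + C₂e^(-6x)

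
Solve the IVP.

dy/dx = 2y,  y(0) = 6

General solution: y = Ce^(2x)
Applying IC y(0) = 6:
Particular solution: y = 6e^(2x)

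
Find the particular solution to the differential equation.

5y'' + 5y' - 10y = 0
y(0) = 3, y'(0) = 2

General solution: y = C₁e^x + C₂e^(-2x)
Applying ICs: C₁ = 8/3, C₂ = 1/3
Particular solution: y = (8/3)e^x + (1/3)e^(-2x)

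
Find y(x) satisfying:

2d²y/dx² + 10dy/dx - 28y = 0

Characteristic equation: 2r² + 10r - 28 = 0
Divide by 2: r² + 5r - 14 = 0
Roots: r = 2, -7 (distinct real)
General solution: y = C₁e^(2x) + C₂e^(-7x)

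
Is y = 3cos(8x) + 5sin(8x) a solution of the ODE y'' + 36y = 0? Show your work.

Verification:
y'' = -192cos(8x) - 320sin(8x)
y'' + 36y ≠ 0 (frequency mismatch: got 64 instead of 36)

No, it is not a solution.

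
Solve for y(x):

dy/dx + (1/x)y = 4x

Using integrating factor method:

General solution: y = (4/3)x^2 + C/x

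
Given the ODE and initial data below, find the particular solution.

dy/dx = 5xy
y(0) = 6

General solution: y = Ce^(5x²/2)
Applying IC y(0) = 6:
Particular solution: y = 6e^(5x²/2)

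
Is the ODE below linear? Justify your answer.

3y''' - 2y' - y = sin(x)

Yes. Linear (y and its derivatives appear to the first power only, no products of y terms)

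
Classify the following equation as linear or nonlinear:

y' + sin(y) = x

Nonlinear (sin(y) is nonlinear in y)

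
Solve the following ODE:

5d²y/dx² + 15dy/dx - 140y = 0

Characteristic equation: 5r² + 15r - 140 = 0
Divide by 5: r² + 3r - 28 = 0
Roots: r = 4, -7 (distinct real)
General solution: y = C₁e^(4x) + C₂e^(-7x)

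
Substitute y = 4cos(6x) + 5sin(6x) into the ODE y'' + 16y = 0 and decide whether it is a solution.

Verification:
y'' = -144cos(6x) - 180sin(6x)
y'' + 16y ≠ 0 (frequency mismatch: got 36 instead of 16)

No, it is not a solution.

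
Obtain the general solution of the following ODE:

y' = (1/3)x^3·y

Separating variables and integrating:
ln|y| = x^4/12 + C

General solution: y = Ce^(x^4/12)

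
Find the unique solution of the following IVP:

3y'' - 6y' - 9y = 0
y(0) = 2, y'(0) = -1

General solution: y = C₁e^(3x) + C₂e^(-x)
Applying ICs: C₁ = 1/4, C₂ = 7/4
Particular solution: y = (1/4)e^(3x) + (7/4)e^(-x)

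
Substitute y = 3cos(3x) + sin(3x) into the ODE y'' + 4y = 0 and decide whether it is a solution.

Verification:
y'' = -27cos(3x) - 9sin(3x)
y'' + 4y ≠ 0 (frequency mismatch: got 9 instead of 4)

No, it is not a solution.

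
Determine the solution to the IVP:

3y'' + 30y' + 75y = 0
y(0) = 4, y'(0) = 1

General solution: y = (C₁ + C₂x)e^(-5x)
Repeated root r = -5
Applying ICs: C₁ = 4, C₂ = 21
Particular solution: y = (4 + 21x)e^(-5x)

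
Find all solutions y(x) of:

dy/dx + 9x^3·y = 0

Using integrating factor method:

General solution: y = Ce^(-9x^4/4)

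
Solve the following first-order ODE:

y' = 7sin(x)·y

Separating variables and integrating:
ln|y| = -7cos(x) + C

General solution: y = Ce^(-7cos(x))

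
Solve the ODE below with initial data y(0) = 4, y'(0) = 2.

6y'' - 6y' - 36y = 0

General solution: y = C₁e^(3x) + C₂e^(-2x)
Applying ICs: C₁ = 2, C₂ = 2
Particular solution: y = 2e^(3x) + 2e^(-2x)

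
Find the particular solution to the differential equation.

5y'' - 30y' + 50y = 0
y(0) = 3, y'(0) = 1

General solution: y = e^(3x)(C₁cos(x) + C₂sin(x))
Complex roots r = 3 ± i
Applying ICs: C₁ = 3, C₂ = -8
Particular solution: y = e^(3x)(3cos(x) - 8sin(x))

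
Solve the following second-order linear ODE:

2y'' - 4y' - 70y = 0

Characteristic equation: 2r² - 4r - 70 = 0
Divide by 2: r² - 2r - 35 = 0
Roots: r = 7, -5 (distinct real)
General solution: y = C₁e^(7x) + C₂e^(-5x)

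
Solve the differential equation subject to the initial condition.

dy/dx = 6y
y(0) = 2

General solution: y = Ce^(6x)
Applying IC y(0) = 2:
Particular solution: y = 2e^(6x)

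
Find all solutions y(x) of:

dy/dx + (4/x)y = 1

Using integrating factor method:

General solution: y = (1/5)x + Cx^(-4)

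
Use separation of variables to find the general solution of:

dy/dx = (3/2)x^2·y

Separating variables and integrating:
ln|y| = x^3/2 + C

General solution: y = Ce^(x^3/2)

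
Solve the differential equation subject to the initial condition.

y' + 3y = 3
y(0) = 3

General solution: y = 1 + Ce^(-3x)
Applying y(0) = 3: C = 3 - 1 = 2
Particular solution: y = 1 + 2e^(-3x)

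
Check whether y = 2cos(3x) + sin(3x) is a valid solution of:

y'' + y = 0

Verification:
y'' = -18cos(3x) - 9sin(3x)
y'' + y ≠ 0 (frequency mismatch: got 9 instead of 1)

No, it is not a solution.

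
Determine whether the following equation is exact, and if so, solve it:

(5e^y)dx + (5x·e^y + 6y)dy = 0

Verify exactness: ∂M/∂y = ∂N/∂x ✓
Find F(x,y) such that ∂F/∂x = M, ∂F/∂y = N
Solution: 5x·e^y + 3y² = C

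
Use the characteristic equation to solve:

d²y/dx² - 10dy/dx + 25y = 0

Characteristic equation: r² - 10r + 25 = 0
Factored: (r - 5)² = 0
Repeated root: r = 5
General solution: y = (C₁ + C₂x)e^(5x)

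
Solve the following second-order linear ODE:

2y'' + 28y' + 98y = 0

Characteristic equation: 2r² + 28r + 98 = 0
Divide by 2: r² + 14r + 49 = 0
Factored: (r + 7)² = 0
Repeated root: r = -7
General solution: y = (C₁ + C₂x)e^(-7x)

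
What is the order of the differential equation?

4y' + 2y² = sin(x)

The order is 1 (highest derivative is of order 1).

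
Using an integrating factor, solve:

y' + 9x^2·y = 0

Using integrating factor method:

General solution: y = Ce^(-3x^3)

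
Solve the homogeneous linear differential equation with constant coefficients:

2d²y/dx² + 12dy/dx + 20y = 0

Characteristic equation: 2r² + 12r + 20 = 0
Divide by 2: r² + 6r + 10 = 0
Roots: r = -3 ± i (complex conjugates)
General solution: y = e^(-3x)(C₁cos(x) + C₂sin(x))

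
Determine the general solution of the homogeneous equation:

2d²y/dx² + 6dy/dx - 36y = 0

Characteristic equation: 2r² + 6r - 36 = 0
Divide by 2: r² + 3r - 18 = 0
Roots: r = 3, -6 (distinct real)
General solution: y = C₁e^(3x) + C₂e^(-6x)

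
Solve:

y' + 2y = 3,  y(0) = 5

General solution: y = 3/2 + Ce^(-2x)
Applying y(0) = 5: C = 5 - 3/2 = 7/2
Particular solution: y = 3/2 + (7/2)e^(-2x)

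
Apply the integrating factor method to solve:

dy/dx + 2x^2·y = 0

Using integrating factor method:

General solution: y = Ce^(-2x^3/3)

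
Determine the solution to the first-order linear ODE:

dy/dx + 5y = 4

Using integrating factor method:

General solution: y = 4/5 + Ce^(-5x)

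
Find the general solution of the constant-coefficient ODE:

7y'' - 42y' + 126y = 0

Characteristic equation: 7r² - 42r + 126 = 0
Divide by 7: r² - 6r + 18 = 0
Roots: r = 3 ± 3i (complex conjugates)
General solution: y = e^(3x)(C₁cos(3x) + C₂sin(3x))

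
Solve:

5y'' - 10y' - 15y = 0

Characteristic equation: 5r² - 10r - 15 = 0
Divide by 5: r² - 2r - 3 = 0
Roots: r = 3, -1 (distinct real)
General solution: y = C₁e^(3x) + C₂e^(-x)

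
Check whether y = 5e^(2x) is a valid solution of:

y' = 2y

Verification:
y = 5e^(2x)
y' = 10e^(2x)
2y = 10e^(2x)
y' = 2y ✓

Yes, it is a solution.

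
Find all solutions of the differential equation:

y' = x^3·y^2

Separating variables and integrating:
-1/y = x^4/4 + C

General solution: y^-1 = (-1/4)x^4 + C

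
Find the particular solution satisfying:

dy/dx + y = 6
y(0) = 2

General solution: y = 6 + Ce^(-x)
Applying y(0) = 2: C = 2 - 6 = -4
Particular solution: y = 6 - 4e^(-x)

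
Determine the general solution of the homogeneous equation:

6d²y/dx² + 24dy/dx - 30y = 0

Characteristic equation: 6r² + 24r - 30 = 0
Divide by 6: r² + 4r - 5 = 0
Roots: r = 1, -5 (distinct real)
General solution: y = C₁e^x + C₂e^(-5x)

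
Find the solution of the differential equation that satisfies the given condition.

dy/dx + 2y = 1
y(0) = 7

General solution: y = 1/2 + Ce^(-2x)
Applying y(0) = 7: C = 7 - 1/2 = 13/2
Particular solution: y = 1/2 + (13/2)e^(-2x)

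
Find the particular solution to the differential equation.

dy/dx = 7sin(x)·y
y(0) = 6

General solution: y = Ce^(-7cos(x))
Applying IC y(0) = 6:
Particular solution: y = 6e^(7(1-cos(x)))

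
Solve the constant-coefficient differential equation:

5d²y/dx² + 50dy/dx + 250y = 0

Characteristic equation: 5r² + 50r + 250 = 0
Divide by 5: r² + 10r + 50 = 0
Roots: r = -5 ± 5i (complex conjugates)
General solution: y = e^(-5x)(C₁cos(5x) + C₂sin(5x))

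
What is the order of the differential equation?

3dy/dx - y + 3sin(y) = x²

The order is 1 (highest derivative is of order 1).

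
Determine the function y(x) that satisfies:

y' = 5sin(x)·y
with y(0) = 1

General solution: y = Ce^(-5cos(x))
Applying IC y(0) = 1:
Particular solution: y = e^(5(1-cos(x)))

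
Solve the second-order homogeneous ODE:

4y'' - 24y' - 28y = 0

Characteristic equation: 4r² - 24r - 28 = 0
Divide by 4: r² - 6r - 7 = 0
Roots: r = 7, -1 (distinct real)
General solution: y = C₁e^(7x) + C₂e^(-x)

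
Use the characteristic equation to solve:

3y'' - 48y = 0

Characteristic equation: 3r² - 48 = 0
Divide by 3: r² - 16 = 0
Roots: r = 4, -4 (distinct real)
General solution: y = C₁e^(4x) + C₂e^(-4x)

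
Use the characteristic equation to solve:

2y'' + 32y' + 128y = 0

Characteristic equation: 2r² + 32r + 128 = 0
Divide by 2: r² + 16r + 64 = 0
Factored: (r + 8)² = 0
Repeated root: r = -8
General solution: y = (C₁ + C₂x)e^(-8x)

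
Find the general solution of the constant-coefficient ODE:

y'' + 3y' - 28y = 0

Characteristic equation: r² + 3r - 28 = 0
Roots: r = 4, -7 (distinct real)
General solution: y = C₁e^(4x) + C₂e^(-7x)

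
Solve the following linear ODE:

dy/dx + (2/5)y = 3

Using integrating factor method:

General solution: y = 15/2 + Ce^(-2x/5)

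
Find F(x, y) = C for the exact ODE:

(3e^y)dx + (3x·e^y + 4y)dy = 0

Verify exactness: ∂M/∂y = ∂N/∂x ✓
Find F(x,y) such that ∂F/∂x = M, ∂F/∂y = N
Solution: 3x·e^y + 2y² = C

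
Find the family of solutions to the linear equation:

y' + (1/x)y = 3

Using integrating factor method:

General solution: y = (3/2)x + C/x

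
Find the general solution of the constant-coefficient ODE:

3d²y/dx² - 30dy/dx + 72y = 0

Characteristic equation: 3r² - 30r + 72 = 0
Divide by 3: r² - 10r + 24 = 0
Roots: r = 4, 6 (distinct real)
General solution: y = C₁e^(4x) + C₂e^(6x)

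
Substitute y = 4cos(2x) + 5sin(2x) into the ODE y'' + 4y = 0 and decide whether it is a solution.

Verification:
y'' = -16cos(2x) - 20sin(2x)
y'' + 4y = 0 ✓

Yes, it is a solution.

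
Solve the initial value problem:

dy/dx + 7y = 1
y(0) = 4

General solution: y = 1/7 + Ce^(-7x)
Applying y(0) = 4: C = 4 - 1/7 = 27/7
Particular solution: y = 1/7 + (27/7)e^(-7x)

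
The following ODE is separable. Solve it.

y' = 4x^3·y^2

Separating variables and integrating:
-1/y = x^4 + C

General solution: y^-1 = -x^4 + C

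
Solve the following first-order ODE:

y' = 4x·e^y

Separating variables and integrating:
-e^(-y) = 2x² + C

General solution: y = -ln(C - 2x²)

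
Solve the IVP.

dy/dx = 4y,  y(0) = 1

General solution: y = Ce^(4x)
Applying IC y(0) = 1:
Particular solution: y = e^(4x)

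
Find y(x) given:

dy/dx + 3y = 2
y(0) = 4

General solution: y = 2/3 + Ce^(-3x)
Applying y(0) = 4: C = 4 - 2/3 = 10/3
Particular solution: y = 2/3 + (10/3)e^(-3x)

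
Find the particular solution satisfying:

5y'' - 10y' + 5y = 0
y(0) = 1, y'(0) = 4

General solution: y = (C₁ + C₂x)e^x
Repeated root r = 1
Applying ICs: C₁ = 1, C₂ = 3
Particular solution: y = (1 + 3x)e^x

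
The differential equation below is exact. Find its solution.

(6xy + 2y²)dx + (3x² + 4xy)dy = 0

Verify exactness: ∂M/∂y = ∂N/∂x ✓
Find F(x,y) such that ∂F/∂x = M, ∂F/∂y = N
Solution: 3x²y + 2xy² = C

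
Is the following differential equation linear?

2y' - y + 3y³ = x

No. Nonlinear (y³ term)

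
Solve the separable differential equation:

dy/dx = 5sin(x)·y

Separating variables and integrating:
ln|y| = -5cos(x) + C

General solution: y = Ce^(-5cos(x))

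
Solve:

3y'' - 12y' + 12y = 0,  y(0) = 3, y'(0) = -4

General solution: y = (C₁ + C₂x)e^(2x)
Repeated root r = 2
Applying ICs: C₁ = 3, C₂ = -10
Particular solution: y = (3 - 10x)e^(2x)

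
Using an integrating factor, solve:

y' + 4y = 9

Using integrating factor method:

General solution: y = 9/4 + Ce^(-4x)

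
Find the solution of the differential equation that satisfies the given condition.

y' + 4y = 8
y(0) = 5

General solution: y = 2 + Ce^(-4x)
Applying y(0) = 5: C = 5 - 2 = 3
Particular solution: y = 2 + 3e^(-4x)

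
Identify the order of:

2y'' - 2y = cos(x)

The order is 2 (highest derivative is of order 2).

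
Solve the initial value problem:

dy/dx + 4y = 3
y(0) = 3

General solution: y = 3/4 + Ce^(-4x)
Applying y(0) = 3: C = 3 - 3/4 = 9/4
Particular solution: y = 3/4 + (9/4)e^(-4x)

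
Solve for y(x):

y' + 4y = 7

Using integrating factor method:

General solution: y = 7/4 + Ce^(-4x)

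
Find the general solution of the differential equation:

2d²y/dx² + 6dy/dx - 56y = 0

Characteristic equation: 2r² + 6r - 56 = 0
Divide by 2: r² + 3r - 28 = 0
Roots: r = 4, -7 (distinct real)
General solution: y = C₁e^(4x) + C₂e^(-7x)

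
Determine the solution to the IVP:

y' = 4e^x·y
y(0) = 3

General solution: y = Ce^(4e^x)
Applying IC y(0) = 3:
Particular solution: y = 3e^(4(e^x - 1))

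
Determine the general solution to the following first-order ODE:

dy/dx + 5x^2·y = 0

Using integrating factor method:

General solution: y = Ce^(-5x^3/3)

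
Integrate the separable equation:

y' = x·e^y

Separating variables and integrating:
-e^(-y) = x²/2 + C

General solution: y = -ln(C - x²/2)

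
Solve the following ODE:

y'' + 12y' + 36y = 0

Characteristic equation: r² + 12r + 36 = 0
Factored: (r + 6)² = 0
Repeated root: r = -6
General solution: y = (C₁ + C₂x)e^(-6x)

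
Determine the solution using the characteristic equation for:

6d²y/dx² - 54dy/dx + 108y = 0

Characteristic equation: 6r² - 54r + 108 = 0
Divide by 6: r² - 9r + 18 = 0
Roots: r = 3, 6 (distinct real)
General solution: y = C₁e^(3x) + C₂e^(6x)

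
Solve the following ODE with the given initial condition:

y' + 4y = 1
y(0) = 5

General solution: y = 1/4 + Ce^(-4x)
Applying y(0) = 5: C = 5 - 1/4 = 19/4
Particular solution: y = 1/4 + (19/4)e^(-4x)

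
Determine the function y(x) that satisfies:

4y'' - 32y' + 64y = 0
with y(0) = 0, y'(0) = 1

General solution: y = (C₁ + C₂x)e^(4x)
Repeated root r = 4
Applying ICs: C₁ = 0, C₂ = 1
Particular solution: y = xe^(4x)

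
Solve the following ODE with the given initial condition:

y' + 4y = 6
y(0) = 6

General solution: y = 3/2 + Ce^(-4x)
Applying y(0) = 6: C = 6 - 3/2 = 9/2
Particular solution: y = 3/2 + (9/2)e^(-4x)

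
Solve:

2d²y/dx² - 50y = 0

Characteristic equation: 2r² - 50 = 0
Divide by 2: r² - 25 = 0
Roots: r = 5, -5 (distinct real)
General solution: y = C₁e^(5x) + C₂e^(-5x)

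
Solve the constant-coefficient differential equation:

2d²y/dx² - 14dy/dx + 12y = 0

Characteristic equation: 2r² - 14r + 12 = 0
Divide by 2: r² - 7r + 6 = 0
Roots: r = 1, 6 (distinct real)
General solution: y = C₁e^x + C₂e^(6x)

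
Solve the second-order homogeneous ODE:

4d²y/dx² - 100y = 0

Characteristic equation: 4r² - 100 = 0
Divide by 4: r² - 25 = 0
Roots: r = 5, -5 (distinct real)
General solution: y = C₁e^(5x) + C₂e^(-5x)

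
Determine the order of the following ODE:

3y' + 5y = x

The order is 1 (highest derivative is of order 1).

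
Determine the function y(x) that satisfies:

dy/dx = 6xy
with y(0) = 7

General solution: y = Ce^(3x²)
Applying IC y(0) = 7:
Particular solution: y = 7e^(3x²)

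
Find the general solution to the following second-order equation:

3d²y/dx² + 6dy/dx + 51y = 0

Characteristic equation: 3r² + 6r + 51 = 0
Divide by 3: r² + 2r + 17 = 0
Roots: r = -1 ± 4i (complex conjugates)
General solution: y = e^(-x)(C₁cos(4x) + C₂sin(4x))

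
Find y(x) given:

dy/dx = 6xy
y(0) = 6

General solution: y = Ce^(3x²)
Applying IC y(0) = 6:
Particular solution: y = 6e^(3x²)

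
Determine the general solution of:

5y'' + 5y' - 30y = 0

Characteristic equation: 5r² + 5r - 30 = 0
Divide by 5: r² + r - 6 = 0
Roots: r = 2, -3 (distinct real)
General solution: y = C₁e^(2x) + C₂e^(-3x)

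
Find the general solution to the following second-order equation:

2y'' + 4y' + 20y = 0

Characteristic equation: 2r² + 4r + 20 = 0
Divide by 2: r² + 2r + 10 = 0
Roots: r = -1 ± 3i (complex conjugates)
General solution: y = e^(-x)(C₁cos(3x) + C₂sin(3x))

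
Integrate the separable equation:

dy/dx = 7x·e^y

Separating variables and integrating:
-e^(-y) = 7x²/2 + C

General solution: y = -ln(C - 7x²/2)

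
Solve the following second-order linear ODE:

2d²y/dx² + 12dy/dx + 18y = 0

Characteristic equation: 2r² + 12r + 18 = 0
Divide by 2: r² + 6r + 9 = 0
Factored: (r + 3)² = 0
Repeated root: r = -3
General solution: y = (C₁ + C₂x)e^(-3x)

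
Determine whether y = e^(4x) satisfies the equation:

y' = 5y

Verification:
y = e^(4x)
y' = 4e^(4x)
But 5y = 5e^(4x)
y' ≠ 5y — the derivative does not match

No, it is not a solution.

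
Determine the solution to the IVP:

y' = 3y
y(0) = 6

General solution: y = Ce^(3x)
Applying IC y(0) = 6:
Particular solution: y = 6e^(3x)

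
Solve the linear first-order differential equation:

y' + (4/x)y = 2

Using integrating factor method:

General solution: y = (2/5)x + Cx^(-4)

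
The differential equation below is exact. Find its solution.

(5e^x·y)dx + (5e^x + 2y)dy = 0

Verify exactness: ∂M/∂y = ∂N/∂x ✓
Find F(x,y) such that ∂F/∂x = M, ∂F/∂y = N
Solution: 5e^x·y + y² = C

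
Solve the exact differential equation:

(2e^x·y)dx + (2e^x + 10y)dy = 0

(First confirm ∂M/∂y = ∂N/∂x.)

Verify exactness: ∂M/∂y = ∂N/∂x ✓
Find F(x,y) such that ∂F/∂x = M, ∂F/∂y = N
Solution: 2e^x·y + 5y² = C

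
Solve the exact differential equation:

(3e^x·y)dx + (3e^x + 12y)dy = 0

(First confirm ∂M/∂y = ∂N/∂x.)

Verify exactness: ∂M/∂y = ∂N/∂x ✓
Find F(x,y) such that ∂F/∂x = M, ∂F/∂y = N
Solution: 3e^x·y + 6y² = C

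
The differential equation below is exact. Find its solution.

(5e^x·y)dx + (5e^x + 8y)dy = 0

Verify exactness: ∂M/∂y = ∂N/∂x ✓
Find F(x,y) such that ∂F/∂x = M, ∂F/∂y = N
Solution: 5e^x·y + 4y² = C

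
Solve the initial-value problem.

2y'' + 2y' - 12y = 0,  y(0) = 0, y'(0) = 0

General solution: y = C₁e^(2x) + C₂e^(-3x)
Applying ICs: C₁ = 0, C₂ = 0
Particular solution: y = 0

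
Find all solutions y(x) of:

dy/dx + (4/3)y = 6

Using integrating factor method:

General solution: y = 9/2 + Ce^(-4x/3)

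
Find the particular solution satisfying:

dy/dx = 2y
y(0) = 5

General solution: y = Ce^(2x)
Applying IC y(0) = 5:
Particular solution: y = 5e^(2x)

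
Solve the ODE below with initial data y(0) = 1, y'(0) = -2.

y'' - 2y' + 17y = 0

General solution: y = e^x(C₁cos(4x) + C₂sin(4x))
Complex roots r = 1 ± 4i
Applying ICs: C₁ = 1, C₂ = -3/4
Particular solution: y = e^x(cos(4x) - (3/4)sin(4x))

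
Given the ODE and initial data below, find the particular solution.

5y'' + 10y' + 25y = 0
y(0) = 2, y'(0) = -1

General solution: y = e^(-x)(C₁cos(2x) + C₂sin(2x))
Complex roots r = -1 ± 2i
Applying ICs: C₁ = 2, C₂ = 1/2
Particular solution: y = e^(-x)(2cos(2x) + (1/2)sin(2x))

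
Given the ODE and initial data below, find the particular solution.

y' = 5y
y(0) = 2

General solution: y = Ce^(5x)
Applying IC y(0) = 2:
Particular solution: y = 2e^(5x)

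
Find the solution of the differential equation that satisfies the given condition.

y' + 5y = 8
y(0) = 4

General solution: y = 8/5 + Ce^(-5x)
Applying y(0) = 4: C = 4 - 8/5 = 12/5
Particular solution: y = 8/5 + (12/5)e^(-5x)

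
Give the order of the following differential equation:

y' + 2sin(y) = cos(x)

The order is 1 (highest derivative is of order 1).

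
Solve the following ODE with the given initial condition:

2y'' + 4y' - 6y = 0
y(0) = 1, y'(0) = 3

General solution: y = C₁e^x + C₂e^(-3x)
Applying ICs: C₁ = 3/2, C₂ = -1/2
Particular solution: y = (3/2)e^x - (1/2)e^(-3x)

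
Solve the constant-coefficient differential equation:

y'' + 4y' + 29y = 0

Characteristic equation: r² + 4r + 29 = 0
Roots: r = -2 ± 5i (complex conjugates)
General solution: y = e^(-2x)(C₁cos(5x) + C₂sin(5x))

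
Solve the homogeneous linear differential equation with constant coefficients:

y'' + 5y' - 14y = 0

Characteristic equation: r² + 5r - 14 = 0
Roots: r = 2, -7 (distinct real)
General solution: y = C₁e^(2x) + C₂e^(-7x)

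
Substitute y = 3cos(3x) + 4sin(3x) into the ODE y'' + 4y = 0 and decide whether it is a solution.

Verification:
y'' = -27cos(3x) - 36sin(3x)
y'' + 4y ≠ 0 (frequency mismatch: got 9 instead of 4)

No, it is not a solution.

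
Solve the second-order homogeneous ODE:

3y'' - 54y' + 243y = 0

Characteristic equation: 3r² - 54r + 243 = 0
Divide by 3: r² - 18r + 81 = 0
Factored: (r - 9)² = 0
Repeated root: r = 9
General solution: y = (C₁ + C₂x)e^(9x)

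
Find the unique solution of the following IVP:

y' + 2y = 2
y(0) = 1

General solution: y = 1 + Ce^(-2x)
Applying y(0) = 1: C = 1 - 1 = 0
Particular solution: y = 1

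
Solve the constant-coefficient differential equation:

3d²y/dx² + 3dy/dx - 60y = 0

Characteristic equation: 3r² + 3r - 60 = 0
Divide by 3: r² + r - 20 = 0
Roots: r = 4, -5 (distinct real)
General solution: y = C₁e^(4x) + C₂e^(-5x)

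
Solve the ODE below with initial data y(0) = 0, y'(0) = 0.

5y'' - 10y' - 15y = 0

General solution: y = C₁e^(3x) + C₂e^(-x)
Applying ICs: C₁ = 0, C₂ = 0
Particular solution: y = 0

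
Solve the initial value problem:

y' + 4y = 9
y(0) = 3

General solution: y = 9/4 + Ce^(-4x)
Applying y(0) = 3: C = 3 - 9/4 = 3/4
Particular solution: y = 9/4 + (3/4)e^(-4x)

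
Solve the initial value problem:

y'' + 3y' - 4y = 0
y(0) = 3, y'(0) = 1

General solution: y = C₁e^x + C₂e^(-4x)
Applying ICs: C₁ = 13/5, C₂ = 2/5
Particular solution: y = (13/5)e^x + (2/5)e^(-4x)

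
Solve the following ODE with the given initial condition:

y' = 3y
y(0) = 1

General solution: y = Ce^(3x)
Applying IC y(0) = 1:
Particular solution: y = e^(3x)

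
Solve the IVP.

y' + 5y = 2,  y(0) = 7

General solution: y = 2/5 + Ce^(-5x)
Applying y(0) = 7: C = 7 - 2/5 = 33/5
Particular solution: y = 2/5 + (33/5)e^(-5x)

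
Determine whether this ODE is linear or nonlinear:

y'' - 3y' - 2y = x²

Linear (y and its derivatives appear to the first power only, no products of y terms)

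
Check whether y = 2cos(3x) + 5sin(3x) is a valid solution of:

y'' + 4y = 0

Verification:
y'' = -18cos(3x) - 45sin(3x)
y'' + 4y ≠ 0 (frequency mismatch: got 9 instead of 4)

No, it is not a solution.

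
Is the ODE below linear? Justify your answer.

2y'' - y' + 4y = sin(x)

Yes. Linear (y and its derivatives appear to the first power only, no products of y terms)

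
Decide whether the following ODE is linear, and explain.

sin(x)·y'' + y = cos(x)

Linear (y and its derivatives appear to the first power only, no products of y terms)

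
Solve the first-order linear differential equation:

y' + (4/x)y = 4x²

Using integrating factor method:

General solution: y = (4/7)x^3 + Cx^(-4)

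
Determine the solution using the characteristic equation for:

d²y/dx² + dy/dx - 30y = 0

Characteristic equation: r² + r - 30 = 0
Roots: r = 5, -6 (distinct real)
General solution: y = C₁e^(5x) + C₂e^(-6x)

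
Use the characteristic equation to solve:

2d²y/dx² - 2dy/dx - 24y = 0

Characteristic equation: 2r² - 2r - 24 = 0
Divide by 2: r² - r - 12 = 0
Roots: r = 4, -3 (distinct real)
General solution: y = C₁e^(4x) + C₂e^(-3x)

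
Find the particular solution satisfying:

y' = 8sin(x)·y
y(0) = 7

General solution: y = Ce^(-8cos(x))
Applying IC y(0) = 7:
Particular solution: y = 7e^(8(1-cos(x)))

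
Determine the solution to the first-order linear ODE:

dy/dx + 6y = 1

Using integrating factor method:

General solution: y = 1/6 + Ce^(-6x)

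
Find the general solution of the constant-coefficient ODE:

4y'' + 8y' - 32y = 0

Characteristic equation: 4r² + 8r - 32 = 0
Divide by 4: r² + 2r - 8 = 0
Roots: r = 2, -4 (distinct real)
General solution: y = C₁e^(2x) + C₂e^(-4x)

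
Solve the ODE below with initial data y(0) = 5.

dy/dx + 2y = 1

General solution: y = 1/2 + Ce^(-2x)
Applying y(0) = 5: C = 5 - 1/2 = 9/2
Particular solution: y = 1/2 + (9/2)e^(-2x)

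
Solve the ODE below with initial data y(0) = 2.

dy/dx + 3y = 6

General solution: y = 2 + Ce^(-3x)
Applying y(0) = 2: C = 2 - 2 = 0
Particular solution: y = 2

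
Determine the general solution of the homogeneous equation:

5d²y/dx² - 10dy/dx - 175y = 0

Characteristic equation: 5r² - 10r - 175 = 0
Divide by 5: r² - 2r - 35 = 0
Roots: r = 7, -5 (distinct real)
General solution: y = C₁e^(7x) + C₂e^(-5x)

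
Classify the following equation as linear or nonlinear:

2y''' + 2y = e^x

Linear (y and its derivatives appear to the first power only, no products of y terms)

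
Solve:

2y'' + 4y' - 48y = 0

Characteristic equation: 2r² + 4r - 48 = 0
Divide by 2: r² + 2r - 24 = 0
Roots: r = 4, -6 (distinct real)
General solution: y = C₁e^(4x) + C₂e^(-6x)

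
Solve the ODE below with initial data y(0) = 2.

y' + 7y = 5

General solution: y = 5/7 + Ce^(-7x)
Applying y(0) = 2: C = 2 - 5/7 = 9/7
Particular solution: y = 5/7 + (9/7)e^(-7x)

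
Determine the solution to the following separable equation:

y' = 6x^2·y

Separating variables and integrating:
ln|y| = 2x^3 + C

General solution: y = Ce^(2x^3)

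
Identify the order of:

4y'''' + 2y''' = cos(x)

The order is 4 (highest derivative is of order 4).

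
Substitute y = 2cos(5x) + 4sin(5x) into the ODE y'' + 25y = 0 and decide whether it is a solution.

Verification:
y'' = -50cos(5x) - 100sin(5x)
y'' + 25y = 0 ✓

Yes, it is a solution.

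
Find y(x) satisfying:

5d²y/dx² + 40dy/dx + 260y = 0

Characteristic equation: 5r² + 40r + 260 = 0
Divide by 5: r² + 8r + 52 = 0
Roots: r = -4 ± 6i (complex conjugates)
General solution: y = e^(-4x)(C₁cos(6x) + C₂sin(6x))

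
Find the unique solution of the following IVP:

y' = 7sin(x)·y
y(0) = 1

General solution: y = Ce^(-7cos(x))
Applying IC y(0) = 1:
Particular solution: y = e^(7(1-cos(x)))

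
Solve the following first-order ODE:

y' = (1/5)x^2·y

Separating variables and integrating:
ln|y| = x^3/15 + C

General solution: y = Ce^(x^3/15)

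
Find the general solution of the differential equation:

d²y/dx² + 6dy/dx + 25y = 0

Characteristic equation: r² + 6r + 25 = 0
Roots: r = -3 ± 4i (complex conjugates)
General solution: y = e^(-3x)(C₁cos(4x) + C₂sin(4x))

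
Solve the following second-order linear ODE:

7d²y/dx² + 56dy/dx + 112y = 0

Characteristic equation: 7r² + 56r + 112 = 0
Divide by 7: r² + 8r + 16 = 0
Factored: (r + 4)² = 0
Repeated root: r = -4
General solution: y = (C₁ + C₂x)e^(-4x)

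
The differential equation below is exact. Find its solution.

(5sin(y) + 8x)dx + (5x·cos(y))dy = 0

Verify exactness: ∂M/∂y = ∂N/∂x ✓
Find F(x,y) such that ∂F/∂x = M, ∂F/∂y = N
Solution: 5x·sin(y) + 4x² = C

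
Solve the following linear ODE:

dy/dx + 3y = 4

Using integrating factor method:

General solution: y = 4/3 + Ce^(-3x)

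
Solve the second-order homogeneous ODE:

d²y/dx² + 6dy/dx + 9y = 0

Characteristic equation: r² + 6r + 9 = 0
Factored: (r + 3)² = 0
Repeated root: r = -3
General solution: y = (C₁ + C₂x)e^(-3x)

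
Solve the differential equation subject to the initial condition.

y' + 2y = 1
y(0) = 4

General solution: y = 1/2 + Ce^(-2x)
Applying y(0) = 4: C = 4 - 1/2 = 7/2
Particular solution: y = 1/2 + (7/2)e^(-2x)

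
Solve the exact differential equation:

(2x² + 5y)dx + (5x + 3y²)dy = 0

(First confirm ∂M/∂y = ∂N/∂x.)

Verify exactness: ∂M/∂y = ∂N/∂x ✓
Find F(x,y) such that ∂F/∂x = M, ∂F/∂y = N
Solution: 2x³/3 + 5xy + y³ = C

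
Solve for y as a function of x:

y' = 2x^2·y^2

Separating variables and integrating:
-1/y = 2x^3/3 + C

General solution: y^-1 = (-2/3)x^3 + C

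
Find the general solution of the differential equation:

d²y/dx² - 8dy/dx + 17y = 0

Characteristic equation: r² - 8r + 17 = 0
Roots: r = 4 ± i (complex conjugates)
General solution: y = e^(4x)(C₁cos(x) + C₂sin(x))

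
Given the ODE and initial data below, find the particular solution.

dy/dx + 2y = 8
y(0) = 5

General solution: y = 4 + Ce^(-2x)
Applying y(0) = 5: C = 5 - 4 = 1
Particular solution: y = 4 + e^(-2x)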